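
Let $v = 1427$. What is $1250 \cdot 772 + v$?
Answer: $966427$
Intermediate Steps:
$1250 \cdot 772 + v = 1250 \cdot 772 + 1427 = 965000 + 1427 = 966427$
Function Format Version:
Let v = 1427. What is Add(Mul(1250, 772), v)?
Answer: 966427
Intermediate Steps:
Add(Mul(1250, 772), v) = Add(Mul(1250, 772), 1427) = Add(965000, 1427) = 966427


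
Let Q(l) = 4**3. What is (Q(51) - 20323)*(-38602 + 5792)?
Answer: 664697790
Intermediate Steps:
Q(l) = 64
(Q(51) - 20323)*(-38602 + 5792) = (64 - 20323)*(-38602 + 5792) = -20259*(-32810) = 664697790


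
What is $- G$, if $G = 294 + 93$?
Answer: $-387$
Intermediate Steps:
$G = 387$
$- G = \left(-1\right) 387 = -387$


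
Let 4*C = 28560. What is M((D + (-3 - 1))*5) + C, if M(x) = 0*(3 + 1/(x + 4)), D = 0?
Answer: 7140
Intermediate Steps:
C = 7140 (C = (1/4)*28560 = 7140)
M(x) = 0 (M(x) = 0*(3 + 1/(4 + x)) = 0)
M((D + (-3 - 1))*5) + C = 0 + 7140 = 7140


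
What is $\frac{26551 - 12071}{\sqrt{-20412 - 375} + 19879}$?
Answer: $\frac{71961980}{98798857} - \frac{47060 i \sqrt{123}}{98798857} \approx 0.72837 - 0.0052827 i$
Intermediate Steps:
$\frac{26551 - 12071}{\sqrt{-20412 - 375} + 19879} = \frac{14480}{\sqrt{-20787} + 19879} = \frac{14480}{13 i \sqrt{123} + 19879} = \frac{14480}{19879 + 13 i \sqrt{123}}$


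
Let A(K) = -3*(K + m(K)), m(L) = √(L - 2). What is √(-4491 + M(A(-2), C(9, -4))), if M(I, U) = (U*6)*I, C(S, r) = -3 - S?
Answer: 3*√(-547 + 48*I) ≈ 3.0755 + 70.231*I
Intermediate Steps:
m(L) = √(-2 + L)
A(K) = -3*K - 3*√(-2 + K) (A(K) = -3*(K + √(-2 + K)) = -3*K - 3*√(-2 + K))
M(I, U) = 6*I*U (M(I, U) = (6*U)*I = 6*I*U)
√(-4491 + M(A(-2), C(9, -4))) = √(-4491 + 6*(-3*(-2) - 3*√(-2 - 2))*(-3 - 1*9)) = √(-4491 + 6*(6 - 6*I)*(-3 - 9)) = √(-4491 + 6*(6 - 6*I)*(-12)) = √(-4491 + (-432 + 432*I)) = √(-4923 + 432*I)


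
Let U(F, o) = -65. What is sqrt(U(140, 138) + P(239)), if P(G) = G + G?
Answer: sqrt(413) ≈ 20.322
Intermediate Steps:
P(G) = 2*G
sqrt(U(140, 138) + P(239)) = sqrt(-65 + 2*239) = sqrt(-65 + 478) = sqrt(413)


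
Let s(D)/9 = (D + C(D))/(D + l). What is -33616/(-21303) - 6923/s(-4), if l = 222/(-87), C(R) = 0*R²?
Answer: -1554790667/1235574 ≈ -1258.4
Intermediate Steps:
C(R) = 0
l = -74/29 (l = 222*(-1/87) = -74/29 ≈ -2.5517)
s(D) = 9*D/(-74/29 + D) (s(D) = 9*((D + 0)/(D - 74/29)) = 9*(D/(-74/29 + D)) = 9*D/(-74/29 + D))
-33616/(-21303) - 6923/s(-4) = -33616/(-21303) - 6923/(261*(-4)/(-74 + 29*(-4))) = -33616*(-1/21303) - 6923/(261*(-4)/(-74 - 116)) = 33616/21303 - 6923/(261*(-4)/(-190)) = 33616/21303 - 6923/(261*(-4)*(-1/190)) = 33616/21303 - 6923/522/95 = 33616/21303 - 6923*95/522 = 33616/21303 - 657685/522 = -1554790667/1235574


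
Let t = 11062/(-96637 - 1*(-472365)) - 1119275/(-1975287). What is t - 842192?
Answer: -312524864071122859/371085316968 ≈ -8.4219e+5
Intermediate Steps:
t = 221196790997/371085316968 (t = 11062/(-96637 + 472365) - 1119275*(-1/1975287) = 11062/375728 + 1119275/1975287 = 11062*(1/375728) + 1119275/1975287 = 5531/187864 + 1119275/1975287 = 221196790997/371085316968 ≈ 0.59608)
t - 842192 = 221196790997/371085316968 - 842192 = -312524864071122859/371085316968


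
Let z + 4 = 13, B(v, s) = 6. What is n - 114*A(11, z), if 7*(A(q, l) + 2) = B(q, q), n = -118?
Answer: 86/7 ≈ 12.286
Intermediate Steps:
z = 9 (z = -4 + 13 = 9)
A(q, l) = -8/7 (A(q, l) = -2 + (1/7)*6 = -2 + 6/7 = -8/7)
n - 114*A(11, z) = -118 - 114*(-8/7) = -118 + 912/7 = 86/7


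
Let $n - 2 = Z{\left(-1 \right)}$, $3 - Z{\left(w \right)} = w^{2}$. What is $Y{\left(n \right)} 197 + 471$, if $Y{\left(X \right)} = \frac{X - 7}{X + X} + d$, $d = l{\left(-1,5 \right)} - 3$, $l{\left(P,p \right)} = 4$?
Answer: $\frac{4753}{8} \approx 594.13$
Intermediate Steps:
$d = 1$ ($d = 4 - 3 = 1$)
$Z{\left(w \right)} = 3 - w^{2}$
$n = 4$ ($n = 2 + \left(3 - \left(-1\right)^{2}\right) = 2 + \left(3 - 1\right) = 2 + 2 = 4$)
$Y{\left(X \right)} = 1 + \frac{-7 + X}{2 X}$ ($Y{\left(X \right)} = \frac{X - 7}{X + X} + 1 = \frac{-7 + X}{2 X} + 1 = 1 + \frac{-7 + X}{2 X}$)
$Y{\left(n \right)} 197 + 471 = \frac{-7 + 3 \cdot 4}{2 \cdot 4} \cdot 197 + 471 = \frac{1}{2} \cdot \frac{1}{4} \left(-7 + 12\right) 197 + 471 = \frac{1}{2} \cdot \frac{1}{4} \cdot 5 \cdot 197 + 471 = \frac{5}{8} \cdot 197 + 471 = \frac{985}{8} + 471 = \frac{4753}{8}$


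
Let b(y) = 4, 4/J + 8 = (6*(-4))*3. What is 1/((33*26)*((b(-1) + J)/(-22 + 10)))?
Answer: -40/11297 ≈ -0.0035408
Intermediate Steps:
J = -1/20 (J = 4/(-8 + (6*(-4))*3) = 4/(-8 - 24*3) = 4/(-8 - 72) = 4/(-80) = 4*(-1/80) = -1/20 ≈ -0.050000)
1/((33*26)*((b(-1) + J)/(-22 + 10))) = 1/((33*26)*((4 - 1/20)/(-22 + 10))) = 1/(858*((79/20)/(-12))) = 1/(858*((79/20)*(-1/12))) = 1/(858*(-79/240)) = 1/(-11297/40) = -40/11297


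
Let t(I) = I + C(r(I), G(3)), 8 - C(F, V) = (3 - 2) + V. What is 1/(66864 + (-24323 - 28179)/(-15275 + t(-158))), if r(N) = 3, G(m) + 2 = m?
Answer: 15427/1031563430 ≈ 1.4955e-5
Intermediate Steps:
G(m) = -2 + m
C(F, V) = 7 - V (C(F, V) = 8 - ((3 - 2) + V) = 8 - (1 + V) = 8 + (-1 - V) = 7 - V)
t(I) = 6 + I (t(I) = I + (7 - (-2 + 3)) = I + (7 - 1*1) = I + (7 - 1) = I + 6 = 6 + I)
1/(66864 + (-24323 - 28179)/(-15275 + t(-158))) = 1/(66864 + (-24323 - 28179)/(-15275 + (6 - 158))) = 1/(66864 - 52502/(-15275 - 152)) = 1/(66864 - 52502/(-15427)) = 1/(66864 - 52502*(-1/15427)) = 1/(66864 + 52502/15427) = 1/(1031563430/15427) = 15427/1031563430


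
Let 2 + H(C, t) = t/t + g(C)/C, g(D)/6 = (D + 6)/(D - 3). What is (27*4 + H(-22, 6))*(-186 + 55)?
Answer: -3848387/275 ≈ -13994.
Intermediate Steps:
g(D) = 6*(6 + D)/(-3 + D) (g(D) = 6*((D + 6)/(D - 3)) = 6*((6 + D)/(-3 + D)) = 6*(6 + D)/(-3 + D))
H(C, t) = -1 + 6*(6 + C)/(C*(-3 + C)) (H(C, t) = -2 + (t/t + (6*(6 + C)/(-3 + C))/C) = -2 + (1 + 6*(6 + C)/(C*(-3 + C))) = -1 + 6*(6 + C)/(C*(-3 + C)))
(27*4 + H(-22, 6))*(-186 + 55) = (27*4 + (36 - 1*(-22)**2 + 9*(-22))/((-22)*(-3 - 22)))*(-186 + 55) = (108 - 1/22*(36 - 1*484 - 198)/(-25))*(-131) = (108 - 1/22*(-1/25)*(36 - 484 - 198))*(-131) = (108 - 1/22*(-1/25)*(-646))*(-131) = (108 - 323/275)*(-131) = (29377/275)*(-131) = -3848387/275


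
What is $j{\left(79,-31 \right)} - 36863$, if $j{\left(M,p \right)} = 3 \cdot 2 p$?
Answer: $-37049$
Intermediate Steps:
$j{\left(M,p \right)} = 6 p$
$j{\left(79,-31 \right)} - 36863 = 6 \left(-31\right) - 36863 = -186 - 36863 = -37049$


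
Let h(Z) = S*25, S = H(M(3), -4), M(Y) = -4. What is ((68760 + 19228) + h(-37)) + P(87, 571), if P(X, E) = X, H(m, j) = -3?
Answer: 88000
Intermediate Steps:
S = -3
h(Z) = -75 (h(Z) = -3*25 = -75)
((68760 + 19228) + h(-37)) + P(87, 571) = ((68760 + 19228) - 75) + 87 = (87988 - 75) + 87 = 87913 + 87 = 88000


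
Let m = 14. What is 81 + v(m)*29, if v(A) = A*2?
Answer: 893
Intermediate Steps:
v(A) = 2*A
81 + v(m)*29 = 81 + (2*14)*29 = 81 + 28*29 = 81 + 812 = 893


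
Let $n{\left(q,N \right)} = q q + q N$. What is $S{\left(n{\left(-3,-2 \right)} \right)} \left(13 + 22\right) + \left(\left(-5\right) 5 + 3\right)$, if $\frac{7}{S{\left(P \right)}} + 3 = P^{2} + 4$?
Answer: $- \frac{4727}{226} \approx -20.916$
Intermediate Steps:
$n{\left(q,N \right)} = q^{2} + N q$
$S{\left(P \right)} = \frac{7}{1 + P^{2}}$ ($S{\left(P \right)} = \frac{7}{-3 + \left(P^{2} + 4\right)} = \frac{7}{-3 + \left(4 + P^{2}\right)} = \frac{7}{1 + P^{2}}$)
$S{\left(n{\left(-3,-2 \right)} \right)} \left(13 + 22\right) + \left(\left(-5\right) 5 + 3\right) = \frac{7}{1 + \left(- 3 \left(-2 - 3\right)\right)^{2}} \left(13 + 22\right) + \left(\left(-5\right) 5 + 3\right) = \frac{7}{1 + \left(\left(-3\right) \left(-5\right)\right)^{2}} \cdot 35 + \left(-25 + 3\right) = \frac{7}{1 + 15^{2}} \cdot 35 - 22 = \frac{7}{1 + 225} \cdot 35 - 22 = \frac{7}{226} \cdot 35 - 22 = \frac{245}{226} - 22 = - \frac{4727}{226}$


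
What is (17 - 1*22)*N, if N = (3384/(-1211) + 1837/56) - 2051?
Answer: 97896795/9688 ≈ 10105.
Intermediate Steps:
N = -19579359/9688 (N = (3384*(-1/1211) + 1837*(1/56)) - 2051 = (-3384/1211 + 1837/56) - 2051 = 290729/9688 - 2051 = -19579359/9688 ≈ -2021.0)
(17 - 1*22)*N = (17 - 1*22)*(-19579359/9688) = (17 - 22)*(-19579359/9688) = -5*(-19579359/9688) = 97896795/9688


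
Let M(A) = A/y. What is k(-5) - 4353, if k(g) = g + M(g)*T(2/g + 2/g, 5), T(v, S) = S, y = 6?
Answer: -26173/6 ≈ -4362.2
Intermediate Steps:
M(A) = A/6
k(g) = 11*g/6 (k(g) = g + (g/6)*5 = g + 5*g/6 = 11*g/6)
k(-5) - 4353 = (11/6)*(-5) - 4353 = -55/6 - 4353 = -26173/6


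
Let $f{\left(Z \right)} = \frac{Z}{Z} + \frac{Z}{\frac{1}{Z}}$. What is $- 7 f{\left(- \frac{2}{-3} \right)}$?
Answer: $- \frac{91}{9} \approx -10.111$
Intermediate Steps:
$f{\left(Z \right)} = 1 + Z^{2}$ ($f{\left(Z \right)} = 1 + Z Z = 1 + Z^{2}$)
$- 7 f{\left(- \frac{2}{-3} \right)} = - 7 \left(1 + \left(- \frac{2}{-3}\right)^{2}\right) = - 7 \left(1 + \left(\left(-2\right) \left(- \frac{1}{3}\right)\right)^{2}\right) = - 7 \left(1 + \left(\frac{2}{3}\right)^{2}\right) = - 7 \left(1 + \frac{4}{9}\right) = - \frac{7 \cdot 13}{9} = \left(-1\right) \frac{91}{9} = - \frac{91}{9}$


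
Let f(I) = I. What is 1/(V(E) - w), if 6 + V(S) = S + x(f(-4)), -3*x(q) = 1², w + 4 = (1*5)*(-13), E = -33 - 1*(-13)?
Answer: 3/128 ≈ 0.023438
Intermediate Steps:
E = -20 (E = -33 + 13 = -20)
w = -69 (w = -4 + (1*5)*(-13) = -4 + 5*(-13) = -4 - 65 = -69)
x(q) = -⅓ (x(q) = -⅓*1² = -⅓*1 = -⅓)
V(S) = -19/3 + S (V(S) = -6 + (S - ⅓) = -6 + (-⅓ + S) = -19/3 + S)
1/(V(E) - w) = 1/((-19/3 - 20) - 1*(-69)) = 1/(-79/3 + 69) = 1/(128/3) = 3/128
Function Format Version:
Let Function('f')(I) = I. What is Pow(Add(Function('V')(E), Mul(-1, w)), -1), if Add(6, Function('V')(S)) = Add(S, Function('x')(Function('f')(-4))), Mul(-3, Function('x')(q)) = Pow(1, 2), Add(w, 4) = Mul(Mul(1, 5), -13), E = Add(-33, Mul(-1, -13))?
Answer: Rational(3, 128) ≈ 0.023438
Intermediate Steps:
E = -20 (E = Add(-33, 13) = -20)
w = -69 (w = Add(-4, Mul(Mul(1, 5), -13)) = Add(-4, Mul(5, -13)) = Add(-4, -65) = -69)
Function('x')(q) = Rational(-1, 3) (Function('x')(q) = Mul(Rational(-1, 3), Pow(1, 2)) = Mul(Rational(-1, 3), 1) = Rational(-1, 3))
Function('V')(S) = Add(Rational(-19, 3), S) (Function('V')(S) = Add(-6, Add(S, Rational(-1, 3))) = Add(-6, Add(Rational(-1, 3), S)) = Add(Rational(-19, 3), S))
Pow(Add(Function('V')(E), Mul(-1, w)), -1) = Pow(Add(Add(Rational(-19, 3), -20), Mul(-1, -69)), -1) = Pow(Add(Rational(-79, 3), 69), -1) = Pow(Rational(128, 3), -1) = Rational(3, 128)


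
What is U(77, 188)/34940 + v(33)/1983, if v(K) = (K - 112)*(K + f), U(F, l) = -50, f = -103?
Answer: 19311905/6928602 ≈ 2.7873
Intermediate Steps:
v(K) = (-112 + K)*(-103 + K) (v(K) = (K - 112)*(K - 103) = (-112 + K)*(-103 + K))
U(77, 188)/34940 + v(33)/1983 = -50/34940 + (11536 + 33² - 215*33)/1983 = -50*1/34940 + (11536 + 1089 - 7095)*(1/1983) = -5/3494 + 5530*(1/1983) = -5/3494 + 5530/1983 = 19311905/6928602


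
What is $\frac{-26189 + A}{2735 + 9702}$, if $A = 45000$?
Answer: $\frac{18811}{12437} \approx 1.5125$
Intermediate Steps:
$\frac{-26189 + A}{2735 + 9702} = \frac{-26189 + 45000}{2735 + 9702} = \frac{18811}{12437}$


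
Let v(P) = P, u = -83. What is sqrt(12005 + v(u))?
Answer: sqrt(11922) ≈ 109.19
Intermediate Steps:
sqrt(12005 + v(u)) = sqrt(12005 - 83) = sqrt(11922)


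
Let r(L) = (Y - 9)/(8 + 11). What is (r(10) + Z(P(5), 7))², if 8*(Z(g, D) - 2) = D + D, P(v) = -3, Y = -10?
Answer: 121/16 ≈ 7.5625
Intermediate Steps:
Z(g, D) = 2 + D/4 (Z(g, D) = 2 + (D + D)/8 = 2 + (2*D)/8 = 2 + D/4)
r(L) = -1 (r(L) = (-10 - 9)/(8 + 11) = -19/19 = -19*1/19 = -1)
(r(10) + Z(P(5), 7))² = (-1 + (2 + (¼)*7))² = (-1 + (2 + 7/4))² = (-1 + 15/4)² = (11/4)² = 121/16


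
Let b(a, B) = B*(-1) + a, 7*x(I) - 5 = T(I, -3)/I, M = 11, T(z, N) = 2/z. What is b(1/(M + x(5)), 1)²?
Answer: 3523129/4210704 ≈ 0.83671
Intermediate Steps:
x(I) = 5/7 + 2/(7*I²) (x(I) = 5/7 + ((2/I)/I)/7 = 5/7 + (2/I²)/7 = 5/7 + 2/(7*I²))
b(a, B) = a - B (b(a, B) = -B + a = a - B)
b(1/(M + x(5)), 1)² = (1/(11 + (5/7 + (2/7)/5²)) - 1*1)² = (1/(11 + (5/7 + (2/7)*(1/25))) - 1)² = (1/(11 + (5/7 + 2/175)) - 1)² = (1/(11 + 127/175) - 1)² = (1/(2052/175) - 1)² = (175/2052 - 1)² = (-1877/2052)² = 3523129/4210704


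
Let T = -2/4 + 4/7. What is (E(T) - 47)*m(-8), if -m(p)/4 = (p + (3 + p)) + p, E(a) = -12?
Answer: -4956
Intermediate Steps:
T = 1/14 (T = -2*1/4 + 4*(1/7) = -1/2 + 4/7 = 1/14 ≈ 0.071429)
m(p) = -12 - 12*p (m(p) = -4*((p + (3 + p)) + p) = -4*((3 + 2*p) + p) = -4*(3 + 3*p) = -12 - 12*p)
(E(T) - 47)*m(-8) = (-12 - 47)*(-12 - 12*(-8)) = -59*(-12 + 96) = -59*84 = -4956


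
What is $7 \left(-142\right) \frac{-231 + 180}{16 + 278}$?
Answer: $\frac{1207}{7} \approx 172.43$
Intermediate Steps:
$7 \left(-142\right) \frac{-231 + 180}{16 + 278} = - 994 \left(- \frac{51}{294}\right) = - 994 \left(\left(-51\right) \frac{1}{294}\right) = \left(-994\right) \left(- \frac{17}{98}\right) = \frac{1207}{7}$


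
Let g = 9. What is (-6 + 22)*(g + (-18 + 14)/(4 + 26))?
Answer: 2128/15 ≈ 141.87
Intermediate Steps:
(-6 + 22)*(g + (-18 + 14)/(4 + 26)) = (-6 + 22)*(9 + (-18 + 14)/(4 + 26)) = 16*(9 - 4/30) = 16*(9 - 4*1/30) = 16*(9 - 2/15) = 16*(133/15) = 2128/15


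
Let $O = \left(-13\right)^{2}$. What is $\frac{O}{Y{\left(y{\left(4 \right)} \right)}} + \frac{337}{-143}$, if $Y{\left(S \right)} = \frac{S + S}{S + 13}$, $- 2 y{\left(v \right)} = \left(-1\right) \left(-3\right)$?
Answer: $- \frac{557863}{858} \approx -650.19$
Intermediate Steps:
$y{\left(v \right)} = - \frac{3}{2}$ ($y{\left(v \right)} = - \frac{\left(-1\right) \left(-3\right)}{2} = \left(- \frac{1}{2}\right) 3 = - \frac{3}{2}$)
$Y{\left(S \right)} = \frac{2 S}{13 + S}$
$O = 169$
$\frac{O}{Y{\left(y{\left(4 \right)} \right)}} + \frac{337}{-143} = \frac{169}{2 \left(- \frac{3}{2}\right) \frac{1}{13 - \frac{3}{2}}} + \frac{337}{-143} = \frac{169}{2 \left(- \frac{3}{2}\right) \frac{1}{\frac{23}{2}}} + 337 \left(- \frac{1}{143}\right) = \frac{169}{2 \left(- \frac{3}{2}\right) \frac{2}{23}} - \frac{337}{143} = \frac{169}{- \frac{6}{23}} - \frac{337}{143} = 169 \left(- \frac{23}{6}\right) - \frac{337}{143} = - \frac{3887}{6} - \frac{337}{143} = - \frac{557863}{858}$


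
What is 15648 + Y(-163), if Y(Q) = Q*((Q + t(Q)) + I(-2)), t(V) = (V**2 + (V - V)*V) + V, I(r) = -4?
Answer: -4261309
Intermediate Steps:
t(V) = V + V**2 (t(V) = (V**2 + 0*V) + V = (V**2 + 0) + V = V**2 + V = V + V**2)
Y(Q) = Q*(-4 + Q + Q*(1 + Q)) (Y(Q) = Q*((Q + Q*(1 + Q)) - 4) = Q*(-4 + Q + Q*(1 + Q)))
15648 + Y(-163) = 15648 - 163*(-4 - 163 - 163*(1 - 163)) = 15648 - 163*(-4 - 163 - 163*(-162)) = 15648 - 163*(-4 - 163 + 26406) = 15648 - 163*26239 = 15648 - 4276957 = -4261309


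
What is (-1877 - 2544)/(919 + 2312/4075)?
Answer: -18015575/3747237 ≈ -4.8077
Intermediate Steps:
(-1877 - 2544)/(919 + 2312/4075) = -4421/(919 + 2312*(1/4075)) = -4421/(919 + 2312/4075) = -4421/3747237/4075 = -4421*4075/3747237 = -18015575/3747237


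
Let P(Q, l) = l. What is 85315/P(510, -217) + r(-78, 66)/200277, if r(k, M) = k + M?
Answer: -813649279/2069529 ≈ -393.16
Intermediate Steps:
r(k, M) = M + k
85315/P(510, -217) + r(-78, 66)/200277 = 85315/(-217) + (66 - 78)/200277 = 85315*(-1/217) - 12*1/200277 = -85315/217 - 4/66759 = -813649279/2069529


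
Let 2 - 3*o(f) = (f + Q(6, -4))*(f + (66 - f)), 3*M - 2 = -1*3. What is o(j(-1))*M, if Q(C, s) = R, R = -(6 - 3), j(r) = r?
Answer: -266/9 ≈ -29.556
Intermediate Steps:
M = -1/3 (M = 2/3 + (-1*3)/3 = 2/3 + (1/3)*(-3) = 2/3 - 1 = -1/3 ≈ -0.33333)
R = -3 (R = -1*3 = -3)
Q(C, s) = -3
o(f) = 200/3 - 22*f (o(f) = 2/3 - (f - 3)*(f + (66 - f))/3 = 2/3 - (-3 + f)*66/3 = 2/3 - (-198 + 66*f)/3 = 2/3 + (66 - 22*f) = 200/3 - 22*f)
o(j(-1))*M = (200/3 - 22*(-1))*(-1/3) = (200/3 + 22)*(-1/3) = (266/3)*(-1/3) = -266/9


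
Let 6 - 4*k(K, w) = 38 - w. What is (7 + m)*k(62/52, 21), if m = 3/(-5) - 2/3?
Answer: -473/30 ≈ -15.767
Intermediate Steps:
k(K, w) = -8 + w/4 (k(K, w) = 3/2 - (38 - w)/4 = 3/2 + (-19/2 + w/4) = -8 + w/4)
m = -19/15 (m = 3*(-⅕) - 2*⅓ = -⅗ - ⅔ = -19/15 ≈ -1.2667)
(7 + m)*k(62/52, 21) = (7 - 19/15)*(-8 + (¼)*21) = 86*(-8 + 21/4)/15 = (86/15)*(-11/4) = -473/30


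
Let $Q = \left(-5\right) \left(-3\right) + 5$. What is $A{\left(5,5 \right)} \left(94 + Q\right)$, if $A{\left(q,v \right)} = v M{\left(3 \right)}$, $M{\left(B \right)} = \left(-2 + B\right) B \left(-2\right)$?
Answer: $-3420$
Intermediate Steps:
$M{\left(B \right)} = - 2 B \left(-2 + B\right)$ ($M{\left(B \right)} = B \left(-2 + B\right) \left(-2\right) = - 2 B \left(-2 + B\right)$)
$A{\left(q,v \right)} = - 6 v$ ($A{\left(q,v \right)} = v 2 \cdot 3 \left(2 - 3\right) = v 2 \cdot 3 \left(-1\right) = v \left(-6\right) = - 6 v$)
$Q = 20$ ($Q = 15 + 5 = 20$)
$A{\left(5,5 \right)} \left(94 + Q\right) = \left(-6\right) 5 \left(94 + 20\right) = \left(-30\right) 114 = -3420$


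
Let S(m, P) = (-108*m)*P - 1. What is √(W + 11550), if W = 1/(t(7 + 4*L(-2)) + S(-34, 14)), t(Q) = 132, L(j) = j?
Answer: √30679901469089/51539 ≈ 107.47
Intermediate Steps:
S(m, P) = -1 - 108*P*m (S(m, P) = -108*P*m - 1 = -1 - 108*P*m)
W = 1/51539 (W = 1/(132 + (-1 - 108*14*(-34))) = 1/(132 + (-1 + 51408)) = 1/(132 + 51407) = 1/51539 ≈ 1.9403e-5)
√(W + 11550) = √(1/51539 + 11550) = √(595275451/51539) = √30679901469089/51539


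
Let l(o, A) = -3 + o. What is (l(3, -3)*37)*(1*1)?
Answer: 0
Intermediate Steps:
(l(3, -3)*37)*(1*1) = ((-3 + 3)*37)*(1*1) = (0*37)*1 = 0*1 = 0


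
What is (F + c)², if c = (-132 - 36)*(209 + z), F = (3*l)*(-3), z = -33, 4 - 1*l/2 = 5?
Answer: 873202500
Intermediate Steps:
l = -2 (l = 8 - 2*5 = 8 - 10 = -2)
F = 18 (F = (3*(-2))*(-3) = -6*(-3) = 18)
c = -29568 (c = (-132 - 36)*(209 - 33) = -168*176 = -29568)
(F + c)² = (18 - 29568)² = (-29550)² = 873202500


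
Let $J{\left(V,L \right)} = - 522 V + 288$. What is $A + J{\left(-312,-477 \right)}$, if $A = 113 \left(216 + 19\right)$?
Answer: $189707$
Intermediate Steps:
$A = 26555$ ($A = 113 \cdot 235 = 26555$)
$J{\left(V,L \right)} = 288 - 522 V$
$A + J{\left(-312,-477 \right)} = 26555 + \left(288 - -162864\right) = 26555 + \left(288 + 162864\right) = 26555 + 163152 = 189707$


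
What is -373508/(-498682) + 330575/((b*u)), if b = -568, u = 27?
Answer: -79561841731/3823893576 ≈ -20.806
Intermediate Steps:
-373508/(-498682) + 330575/((b*u)) = -373508/(-498682) + 330575/((-568*27)) = -373508*(-1/498682) + 330575/(-15336) = 186754/249341 + 330575*(-1/15336) = 186754/249341 - 330575/15336 = -79561841731/3823893576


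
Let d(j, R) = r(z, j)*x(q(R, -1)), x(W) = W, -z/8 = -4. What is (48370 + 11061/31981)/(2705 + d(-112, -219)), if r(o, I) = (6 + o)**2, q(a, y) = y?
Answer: 1546932031/40328041 ≈ 38.359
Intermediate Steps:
z = 32 (z = -8*(-4) = 32)
d(j, R) = -1444 (d(j, R) = (6 + 32)**2*(-1) = 38**2*(-1) = 1444*(-1) = -1444)
(48370 + 11061/31981)/(2705 + d(-112, -219)) = (48370 + 11061/31981)/(2705 - 1444) = (48370 + 11061*(1/31981))/1261 = (48370 + 11061/31981)*(1/1261) = (1546932031/31981)*(1/1261) = 1546932031/40328041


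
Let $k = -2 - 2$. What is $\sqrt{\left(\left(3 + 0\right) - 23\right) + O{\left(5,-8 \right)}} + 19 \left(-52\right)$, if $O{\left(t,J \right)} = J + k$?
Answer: $-988 + 4 i \sqrt{2} \approx -988.0 + 5.6569 i$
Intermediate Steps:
$k = -4$
$O{\left(t,J \right)} = -4 + J$ ($O{\left(t,J \right)} = J - 4 = -4 + J$)
$\sqrt{\left(\left(3 + 0\right) - 23\right) + O{\left(5,-8 \right)}} + 19 \left(-52\right) = \sqrt{\left(\left(3 + 0\right) - 23\right) - 12} + 19 \left(-52\right) = \sqrt{\left(3 - 23\right) - 12} - 988 = \sqrt{-20 - 12} - 988 = \sqrt{-32} - 988 = 4 i \sqrt{2} - 988 = -988 + 4 i \sqrt{2}$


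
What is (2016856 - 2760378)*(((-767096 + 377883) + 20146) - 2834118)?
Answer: 2381638517570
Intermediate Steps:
(2016856 - 2760378)*(((-767096 + 377883) + 20146) - 2834118) = -743522*((-389213 + 20146) - 2834118) = -743522*(-369067 - 2834118) = -743522*(-3203185) = 2381638517570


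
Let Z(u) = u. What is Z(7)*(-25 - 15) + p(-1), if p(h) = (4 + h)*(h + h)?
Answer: -286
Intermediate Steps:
p(h) = 2*h*(4 + h) (p(h) = (4 + h)*(2*h) = 2*h*(4 + h))
Z(7)*(-25 - 15) + p(-1) = 7*(-25 - 15) + 2*(-1)*(4 - 1) = 7*(-40) + 2*(-1)*3 = -280 - 6 = -286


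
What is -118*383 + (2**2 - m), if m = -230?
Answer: -44960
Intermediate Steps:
-118*383 + (2**2 - m) = -118*383 + (2**2 - 1*(-230)) = -45194 + (4 + 230) = -45194 + 234 = -44960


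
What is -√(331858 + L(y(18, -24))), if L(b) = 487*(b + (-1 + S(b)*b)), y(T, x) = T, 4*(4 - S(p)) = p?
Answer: -3*√37306 ≈ -579.44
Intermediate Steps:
S(p) = 4 - p/4
L(b) = -487 + 487*b + 487*b*(4 - b/4) (L(b) = 487*(b + (-1 + (4 - b/4)*b)) = 487*(b + (-1 + b*(4 - b/4))) = 487*(-1 + b + b*(4 - b/4)) = -487 + 487*b + 487*b*(4 - b/4))
-√(331858 + L(y(18, -24))) = -√(331858 + (-487 + 2435*18 - 487/4*18²)) = -√(331858 + (-487 + 43830 - 487/4*324)) = -√(331858 + (-487 + 43830 - 39447)) = -√(331858 + 3896) = -√335754 = -3*√37306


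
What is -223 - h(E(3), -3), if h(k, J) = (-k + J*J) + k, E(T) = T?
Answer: -232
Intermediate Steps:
h(k, J) = J**2 (h(k, J) = (-k + J**2) + k = (J**2 - k) + k = J**2)
-223 - h(E(3), -3) = -223 - 1*(-3)**2 = -223 - 1*9 = -223 - 9 = -232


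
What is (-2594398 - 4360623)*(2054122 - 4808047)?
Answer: 19153606207425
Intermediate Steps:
(-2594398 - 4360623)*(2054122 - 4808047) = -6955021*(-2753925) = 19153606207425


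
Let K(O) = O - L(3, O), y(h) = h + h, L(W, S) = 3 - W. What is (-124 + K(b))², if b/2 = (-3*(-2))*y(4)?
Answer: 784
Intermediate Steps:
y(h) = 2*h
b = 96 (b = 2*((-3*(-2))*(2*4)) = 2*(6*8) = 2*48 = 96)
K(O) = O (K(O) = O - (3 - 1*3) = O - (3 - 3) = O - 1*0 = O + 0 = O)
(-124 + K(b))² = (-124 + 96)² = (-28)² = 784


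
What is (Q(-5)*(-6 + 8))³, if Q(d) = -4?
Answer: -512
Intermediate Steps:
(Q(-5)*(-6 + 8))³ = (-4*(-6 + 8))³ = (-4*2)³ = (-8)³ = -512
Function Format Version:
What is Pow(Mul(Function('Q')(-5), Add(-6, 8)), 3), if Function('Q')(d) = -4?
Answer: -512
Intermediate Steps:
Pow(Mul(Function('Q')(-5), Add(-6, 8)), 3) = Pow(Mul(-4, Add(-6, 8)), 3) = Pow(Mul(-4, 2), 3) = Pow(-8, 3) = -512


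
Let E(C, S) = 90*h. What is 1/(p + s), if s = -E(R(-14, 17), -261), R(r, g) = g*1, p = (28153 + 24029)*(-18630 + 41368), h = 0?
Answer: 1/1186514316 ≈ 8.4280e-10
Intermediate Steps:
p = 1186514316 (p = 52182*22738 = 1186514316)
R(r, g) = g
E(C, S) = 0 (E(C, S) = 90*0 = 0)
s = 0 (s = -1*0 = 0)
1/(p + s) = 1/(1186514316 + 0) = 1/1186514316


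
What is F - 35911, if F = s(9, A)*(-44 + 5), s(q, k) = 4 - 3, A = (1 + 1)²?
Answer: -35950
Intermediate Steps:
A = 4 (A = 2² = 4)
s(q, k) = 1
F = -39 (F = 1*(-44 + 5) = 1*(-39) = -39)
F - 35911 = -39 - 35911 = -35950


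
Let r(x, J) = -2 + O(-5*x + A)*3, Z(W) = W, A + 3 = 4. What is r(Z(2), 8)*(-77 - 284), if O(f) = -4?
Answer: 5054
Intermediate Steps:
A = 1 (A = -3 + 4 = 1)
r(x, J) = -14 (r(x, J) = -2 - 4*3 = -2 - 12 = -14)
r(Z(2), 8)*(-77 - 284) = -14*(-77 - 284) = -14*(-361) = 5054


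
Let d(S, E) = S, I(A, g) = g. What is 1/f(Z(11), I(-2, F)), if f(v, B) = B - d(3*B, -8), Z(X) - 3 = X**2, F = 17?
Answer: -1/34 ≈ -0.029412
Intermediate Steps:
Z(X) = 3 + X**2
f(v, B) = -2*B (f(v, B) = B - 3*B = -2*B)
1/f(Z(11), I(-2, F)) = 1/(-2*17) = 1/(-34) = -1/34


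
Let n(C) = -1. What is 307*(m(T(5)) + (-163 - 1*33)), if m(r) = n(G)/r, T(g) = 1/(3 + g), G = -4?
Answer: -62628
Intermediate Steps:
m(r) = -1/r
307*(m(T(5)) + (-163 - 1*33)) = 307*(-1/(1/(3 + 5)) + (-163 - 1*33)) = 307*(-1/(1/8) + (-163 - 33)) = 307*(-1/⅛ - 196) = 307*(-1*8 - 196) = 307*(-8 - 196) = 307*(-204) = -62628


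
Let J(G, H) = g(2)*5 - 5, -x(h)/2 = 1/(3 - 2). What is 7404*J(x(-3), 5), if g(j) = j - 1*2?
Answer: -37020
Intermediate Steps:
x(h) = -2 (x(h) = -2/(3 - 2) = -2/1 = -2*1 = -2)
g(j) = -2 + j (g(j) = j - 2 = -2 + j)
J(G, H) = -5 (J(G, H) = (-2 + 2)*5 - 5 = 0*5 - 5 = 0 - 5 = -5)
7404*J(x(-3), 5) = 7404*(-5) = -37020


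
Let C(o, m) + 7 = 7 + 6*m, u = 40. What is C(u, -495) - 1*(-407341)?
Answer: 404371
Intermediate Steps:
C(o, m) = 6*m (C(o, m) = -7 + (7 + 6*m) = 6*m)
C(u, -495) - 1*(-407341) = 6*(-495) - 1*(-407341) = -2970 + 407341 = 404371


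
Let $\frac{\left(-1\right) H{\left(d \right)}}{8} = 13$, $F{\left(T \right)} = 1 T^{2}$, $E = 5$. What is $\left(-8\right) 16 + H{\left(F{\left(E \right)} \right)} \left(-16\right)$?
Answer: $1536$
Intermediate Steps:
$F{\left(T \right)} = T^{2}$
$H{\left(d \right)} = -104$ ($H{\left(d \right)} = \left(-8\right) 13 = -104$)
$\left(-8\right) 16 + H{\left(F{\left(E \right)} \right)} \left(-16\right) = \left(-8\right) 16 - -1664 = -128 + 1664 = 1536$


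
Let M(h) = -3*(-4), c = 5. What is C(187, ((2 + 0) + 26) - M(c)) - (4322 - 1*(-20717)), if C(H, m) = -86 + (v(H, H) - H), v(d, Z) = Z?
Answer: -25125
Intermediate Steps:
M(h) = 12
C(H, m) = -86 (C(H, m) = -86 + (H - H) = -86 + 0 = -86)
C(187, ((2 + 0) + 26) - M(c)) - (4322 - 1*(-20717)) = -86 - (4322 - 1*(-20717)) = -86 - (4322 + 20717) = -86 - 1*25039 = -86 - 25039 = -25125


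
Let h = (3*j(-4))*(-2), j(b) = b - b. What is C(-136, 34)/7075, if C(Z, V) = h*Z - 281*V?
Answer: -9554/7075 ≈ -1.3504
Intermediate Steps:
j(b) = 0
h = 0 (h = (3*0)*(-2) = 0*(-2) = 0)
C(Z, V) = -281*V (C(Z, V) = 0*Z - 281*V = 0 - 281*V = -281*V)
C(-136, 34)/7075 = -281*34/7075 = -9554*1/7075 = -9554/7075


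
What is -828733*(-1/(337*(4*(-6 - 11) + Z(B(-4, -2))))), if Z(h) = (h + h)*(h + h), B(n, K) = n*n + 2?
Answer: 828733/413836 ≈ 2.0026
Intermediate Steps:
B(n, K) = 2 + n**2 (B(n, K) = n**2 + 2 = 2 + n**2)
Z(h) = 4*h**2 (Z(h) = (2*h)*(2*h) = 4*h**2)
-828733*(-1/(337*(4*(-6 - 11) + Z(B(-4, -2))))) = -828733*(-1/(337*(4*(-6 - 11) + 4*(2 + (-4)**2)**2))) = -828733*(-1/(337*(4*(-17) + 4*(2 + 16)**2))) = -828733*(-1/(337*(-68 + 4*18**2))) = -828733*(-1/(337*(-68 + 4*324))) = -828733*(-1/(337*(-68 + 1296))) = -828733/((-337*1228)) = -828733/(-413836) = -828733*(-1/413836) = 828733/413836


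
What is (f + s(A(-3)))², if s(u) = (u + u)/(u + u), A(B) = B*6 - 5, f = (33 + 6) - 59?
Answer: 361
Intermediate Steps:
f = -20 (f = 39 - 59 = -20)
A(B) = -5 + 6*B (A(B) = 6*B - 5 = -5 + 6*B)
s(u) = 1 (s(u) = (2*u)/((2*u)) = (2*u)*(1/(2*u)) = 1)
(f + s(A(-3)))² = (-20 + 1)² = (-19)² = 361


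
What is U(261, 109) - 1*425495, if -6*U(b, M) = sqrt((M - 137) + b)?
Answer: -425495 - sqrt(233)/6 ≈ -4.2550e+5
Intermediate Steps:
U(b, M) = -sqrt(-137 + M + b)/6 (U(b, M) = -sqrt((M - 137) + b)/6 = -sqrt((-137 + M) + b)/6 = -sqrt(-137 + M + b)/6)
U(261, 109) - 1*425495 = -sqrt(-137 + 109 + 261)/6 - 1*425495 = -sqrt(233)/6 - 425495 = -425495 - sqrt(233)/6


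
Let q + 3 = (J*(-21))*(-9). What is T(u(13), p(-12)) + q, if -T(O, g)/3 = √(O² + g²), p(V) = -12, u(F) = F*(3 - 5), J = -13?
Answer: -2460 - 6*√205 ≈ -2545.9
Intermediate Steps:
u(F) = -2*F (u(F) = F*(-2) = -2*F)
T(O, g) = -3*√(O² + g²)
q = -2460 (q = -3 - 13*(-21)*(-9) = -3 + 273*(-9) = -3 - 2457 = -2460)
T(u(13), p(-12)) + q = -3*√((-2*13)² + (-12)²) - 2460 = -3*√((-26)² + 144) - 2460 = -3*√(676 + 144) - 2460 = -6*√205 - 2460 = -2460 - 6*√205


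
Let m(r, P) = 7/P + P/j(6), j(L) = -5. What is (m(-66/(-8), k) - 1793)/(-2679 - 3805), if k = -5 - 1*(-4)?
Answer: 8999/32420 ≈ 0.27758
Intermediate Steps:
k = -1 (k = -5 + 4 = -1)
m(r, P) = 7/P - P/5 (m(r, P) = 7/P + P/(-5) = 7/P + P*(-1/5) = 7/P - P/5)
(m(-66/(-8), k) - 1793)/(-2679 - 3805) = ((7/(-1) - 1/5*(-1)) - 1793)/(-2679 - 3805) = ((7*(-1) + 1/5) - 1793)/(-6484) = ((-7 + 1/5) - 1793)*(-1/6484) = (-34/5 - 1793)*(-1/6484) = -8999/5*(-1/6484) = 8999/32420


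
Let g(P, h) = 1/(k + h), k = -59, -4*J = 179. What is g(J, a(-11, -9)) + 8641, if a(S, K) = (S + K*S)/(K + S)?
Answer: 2739192/317 ≈ 8641.0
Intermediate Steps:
J = -179/4 (J = -1/4*179 = -179/4 ≈ -44.750)
a(S, K) = (S + K*S)/(K + S)
g(P, h) = 1/(-59 + h)
g(J, a(-11, -9)) + 8641 = 1/(-59 - 11*(1 - 9)/(-9 - 11)) + 8641 = 1/(-59 - 11*(-8)/(-20)) + 8641 = 1/(-59 - 11*(-1/20)*(-8)) + 8641 = 1/(-59 - 22/5) + 8641 = 1/(-317/5) + 8641 = -5/317 + 8641 = 2739192/317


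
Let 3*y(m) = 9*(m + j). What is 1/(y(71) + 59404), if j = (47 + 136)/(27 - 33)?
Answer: 2/119051 ≈ 1.6800e-5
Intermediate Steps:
j = -61/2 (j = 183/(-6) = 183*(-⅙) = -61/2 ≈ -30.500)
y(m) = -183/2 + 3*m (y(m) = (9*(m - 61/2))/3 = (9*(-61/2 + m))/3 = (-549/2 + 9*m)/3 = -183/2 + 3*m)
1/(y(71) + 59404) = 1/((-183/2 + 3*71) + 59404) = 1/((-183/2 + 213) + 59404) = 1/(243/2 + 59404) = 1/(119051/2) = 2/119051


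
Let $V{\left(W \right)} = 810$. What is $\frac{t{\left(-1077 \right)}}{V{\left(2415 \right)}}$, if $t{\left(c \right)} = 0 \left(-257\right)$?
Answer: $0$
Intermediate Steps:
$t{\left(c \right)} = 0$
$\frac{t{\left(-1077 \right)}}{V{\left(2415 \right)}} = \frac{0}{810} = 0 \cdot \frac{1}{810} = 0$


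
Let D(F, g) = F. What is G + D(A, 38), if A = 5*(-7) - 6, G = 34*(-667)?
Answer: -22719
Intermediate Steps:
G = -22678
A = -41 (A = -35 - 6 = -41)
G + D(A, 38) = -22678 - 41 = -22719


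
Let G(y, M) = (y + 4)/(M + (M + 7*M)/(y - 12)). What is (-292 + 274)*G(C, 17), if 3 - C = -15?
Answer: -1188/119 ≈ -9.9832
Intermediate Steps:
C = 18 (C = 3 - 1*(-15) = 3 + 15 = 18)
G(y, M) = (4 + y)/(M + 8*M/(-12 + y)) (G(y, M) = (4 + y)/(M + (8*M)/(-12 + y)) = (4 + y)/(M + 8*M/(-12 + y)))
(-292 + 274)*G(C, 17) = (-292 + 274)*((-48 + 18² - 8*18)/(17*(-4 + 18))) = -18*(-48 + 324 - 144)/(17*14) = -18*132/(17*14) = -18*66/119 = -1188/119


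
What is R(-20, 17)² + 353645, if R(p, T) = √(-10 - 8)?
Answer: 353627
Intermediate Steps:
R(p, T) = 3*I*√2 (R(p, T) = √(-18) = 3*I*√2)
R(-20, 17)² + 353645 = (3*I*√2)² + 353645 = -18 + 353645 = 353627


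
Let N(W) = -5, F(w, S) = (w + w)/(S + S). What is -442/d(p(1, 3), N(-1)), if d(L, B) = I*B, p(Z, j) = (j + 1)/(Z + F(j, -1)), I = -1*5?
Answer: -442/25 ≈ -17.680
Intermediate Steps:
F(w, S) = w/S (F(w, S) = (2*w)/((2*S)) = (2*w)*(1/(2*S)) = w/S)
I = -5
p(Z, j) = (1 + j)/(Z - j) (p(Z, j) = (j + 1)/(Z + j/(-1)) = (1 + j)/(Z + j*(-1)) = (1 + j)/(Z - j))
d(L, B) = -5*B
-442/d(p(1, 3), N(-1)) = -442/((-5*(-5))) = -442/25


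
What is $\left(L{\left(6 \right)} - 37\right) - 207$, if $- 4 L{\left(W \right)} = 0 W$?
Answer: $-244$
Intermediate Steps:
$L{\left(W \right)} = 0$ ($L{\left(W \right)} = - \frac{0 W}{4} = \left(- \frac{1}{4}\right) 0 = 0$)
$\left(L{\left(6 \right)} - 37\right) - 207 = \left(0 - 37\right) - 207 = -37 - 207 = -244$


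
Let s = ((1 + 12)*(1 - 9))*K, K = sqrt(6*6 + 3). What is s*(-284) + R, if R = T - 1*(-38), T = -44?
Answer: -6 + 29536*sqrt(39) ≈ 1.8445e+5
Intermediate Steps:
K = sqrt(39) (K = sqrt(36 + 3) = sqrt(39) ≈ 6.2450)
s = -104*sqrt(39) (s = ((1 + 12)*(1 - 9))*sqrt(39) = (13*(-8))*sqrt(39) = -104*sqrt(39) ≈ -649.48)
R = -6 (R = -44 - 1*(-38) = -44 + 38 = -6)
s*(-284) + R = -104*sqrt(39)*(-284) - 6 = 29536*sqrt(39) - 6 = -6 + 29536*sqrt(39)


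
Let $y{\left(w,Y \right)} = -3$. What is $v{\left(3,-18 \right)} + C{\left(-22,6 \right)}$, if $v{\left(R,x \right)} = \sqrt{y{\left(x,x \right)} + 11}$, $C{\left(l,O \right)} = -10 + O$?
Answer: $-4 + 2 \sqrt{2} \approx -1.1716$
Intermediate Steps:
$v{\left(R,x \right)} = 2 \sqrt{2}$ ($v{\left(R,x \right)} = \sqrt{-3 + 11} = \sqrt{8} = 2 \sqrt{2}$)
$v{\left(3,-18 \right)} + C{\left(-22,6 \right)} = 2 \sqrt{2} + \left(-10 + 6\right) = 2 \sqrt{2} - 4 = -4 + 2 \sqrt{2}$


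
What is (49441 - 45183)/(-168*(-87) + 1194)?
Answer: 2129/7905 ≈ 0.26932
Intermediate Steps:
(49441 - 45183)/(-168*(-87) + 1194) = 4258/(14616 + 1194) = 4258/15810 = 4258*(1/15810) = 2129/7905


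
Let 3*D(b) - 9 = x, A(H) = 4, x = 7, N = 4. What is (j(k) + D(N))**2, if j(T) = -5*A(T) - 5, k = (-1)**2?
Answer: 3481/9 ≈ 386.78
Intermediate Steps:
k = 1
D(b) = 16/3 (D(b) = 3 + (1/3)*7 = 3 + 7/3 = 16/3)
j(T) = -25 (j(T) = -5*4 - 5 = -20 - 5 = -25)
(j(k) + D(N))**2 = (-25 + 16/3)**2 = (-59/3)**2 = 3481/9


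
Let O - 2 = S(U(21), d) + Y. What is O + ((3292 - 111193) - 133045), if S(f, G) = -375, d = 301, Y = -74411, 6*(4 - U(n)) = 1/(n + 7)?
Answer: -315730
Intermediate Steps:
U(n) = 4 - 1/(6*(7 + n)) (U(n) = 4 - 1/(6*(n + 7)) = 4 - 1/(6*(7 + n)))
O = -74784 (O = 2 + (-375 - 74411) = 2 - 74786 = -74784)
O + ((3292 - 111193) - 133045) = -74784 + ((3292 - 111193) - 133045) = -74784 + (-107901 - 133045) = -74784 - 240946 = -315730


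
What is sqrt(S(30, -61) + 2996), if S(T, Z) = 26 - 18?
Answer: 2*sqrt(751) ≈ 54.809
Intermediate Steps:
S(T, Z) = 8
sqrt(S(30, -61) + 2996) = sqrt(8 + 2996) = sqrt(3004) = 2*sqrt(751)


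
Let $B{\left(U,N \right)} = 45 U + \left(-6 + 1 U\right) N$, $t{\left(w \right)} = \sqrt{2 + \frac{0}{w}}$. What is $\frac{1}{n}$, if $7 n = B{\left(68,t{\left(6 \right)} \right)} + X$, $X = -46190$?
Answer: $- \frac{21565}{132870658} - \frac{31 \sqrt{2}}{132870658} \approx -0.00016263$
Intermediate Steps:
$t{\left(w \right)} = \sqrt{2}$ ($t{\left(w \right)} = \sqrt{2 + 0} = \sqrt{2}$)
$B{\left(U,N \right)} = 45 U + N \left(-6 + U\right)$ ($B{\left(U,N \right)} = 45 U + \left(-6 + U\right) N = 45 U + N \left(-6 + U\right)$)
$n = - \frac{43130}{7} + \frac{62 \sqrt{2}}{7}$ ($n = \frac{\left(- 6 \sqrt{2} + 45 \cdot 68 + \sqrt{2} \cdot 68\right) - 46190}{7} = \frac{\left(- 6 \sqrt{2} + 3060 + 68 \sqrt{2}\right) - 46190}{7} = \frac{\left(3060 + 62 \sqrt{2}\right) - 46190}{7} = \frac{-43130 + 62 \sqrt{2}}{7} = - \frac{43130}{7} + \frac{62 \sqrt{2}}{7} \approx -6148.9$)
$\frac{1}{n} = \frac{1}{- \frac{43130}{7} + \frac{62 \sqrt{2}}{7}}$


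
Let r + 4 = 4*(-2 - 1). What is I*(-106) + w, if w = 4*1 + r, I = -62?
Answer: 6560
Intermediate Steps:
r = -16 (r = -4 + 4*(-2 - 1) = -4 + 4*(-3) = -4 - 12 = -16)
w = -12 (w = 4*1 - 16 = 4 - 16 = -12)
I*(-106) + w = -62*(-106) - 12 = 6572 - 12 = 6560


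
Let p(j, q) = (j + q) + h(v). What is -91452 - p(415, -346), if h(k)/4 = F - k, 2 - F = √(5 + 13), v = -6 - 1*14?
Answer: -91609 + 12*√2 ≈ -91592.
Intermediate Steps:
v = -20 (v = -6 - 14 = -20)
F = 2 - 3*√2 (F = 2 - √(5 + 13) = 2 - √18 = 2 - 3*√2 ≈ -2.2426)
h(k) = 8 - 12*√2 - 4*k (h(k) = 4*((2 - 3*√2) - k) = 4*(2 - k - 3*√2) = 8 - 12*√2 - 4*k)
p(j, q) = 88 + j + q - 12*√2 (p(j, q) = (j + q) + (8 - 12*√2 - 4*(-20)) = (j + q) + (8 - 12*√2 + 80) = (j + q) + (88 - 12*√2) = 88 + j + q - 12*√2)
-91452 - p(415, -346) = -91452 - (88 + 415 - 346 - 12*√2) = -91452 - (157 - 12*√2) = -91452 + (-157 + 12*√2) = -91609 + 12*√2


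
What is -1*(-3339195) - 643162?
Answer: 2696033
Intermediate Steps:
-1*(-3339195) - 643162 = 3339195 - 643162 = 2696033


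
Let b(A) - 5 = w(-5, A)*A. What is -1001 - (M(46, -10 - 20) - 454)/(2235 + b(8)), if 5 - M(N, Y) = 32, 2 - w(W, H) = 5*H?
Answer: -1937455/1936 ≈ -1000.8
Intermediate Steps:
w(W, H) = 2 - 5*H
M(N, Y) = -27 (M(N, Y) = 5 - 1*32 = 5 - 32 = -27)
b(A) = 5 + A*(2 - 5*A) (b(A) = 5 + (2 - 5*A)*A = 5 + A*(2 - 5*A))
-1001 - (M(46, -10 - 20) - 454)/(2235 + b(8)) = -1001 - (-27 - 454)/(2235 + (5 - 1*8*(-2 + 5*8))) = -1001 - (-481)/(2235 + (5 - 1*8*(-2 + 40))) = -1001 - (-481)/(2235 + (5 - 1*8*38)) = -1001 - (-481)/(2235 + (5 - 304)) = -1001 - (-481)/(2235 - 299) = -1001 - (-481)/1936 = -1001 - 1*(-481/1936) = -1001 + 481/1936 = -1937455/1936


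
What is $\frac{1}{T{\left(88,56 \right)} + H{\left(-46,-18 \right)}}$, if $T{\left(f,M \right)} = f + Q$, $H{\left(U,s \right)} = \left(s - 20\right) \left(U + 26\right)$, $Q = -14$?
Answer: $\frac{1}{834} \approx 0.001199$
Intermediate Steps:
$H{\left(U,s \right)} = \left(-20 + s\right) \left(26 + U\right)$
$T{\left(f,M \right)} = -14 + f$ ($T{\left(f,M \right)} = f - 14 = -14 + f$)
$\frac{1}{T{\left(88,56 \right)} + H{\left(-46,-18 \right)}} = \frac{1}{\left(-14 + 88\right) - -760} = \frac{1}{74 + \left(-520 + 920 - 468 + 828\right)} = \frac{1}{74 + 760} = \frac{1}{834}$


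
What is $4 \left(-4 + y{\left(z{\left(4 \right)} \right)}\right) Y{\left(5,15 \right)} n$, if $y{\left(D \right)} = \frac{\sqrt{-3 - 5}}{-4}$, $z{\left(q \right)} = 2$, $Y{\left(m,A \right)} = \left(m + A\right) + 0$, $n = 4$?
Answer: $-1280 - 160 i \sqrt{2} \approx -1280.0 - 226.27 i$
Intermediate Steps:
$Y{\left(m,A \right)} = A + m$ ($Y{\left(m,A \right)} = \left(A + m\right) + 0 = A + m$)
$y{\left(D \right)} = - \frac{i \sqrt{2}}{2}$ ($y{\left(D \right)} = \sqrt{-8} \left(- \frac{1}{4}\right) = 2 i \sqrt{2} \left(- \frac{1}{4}\right) = - \frac{i \sqrt{2}}{2}$)
$4 \left(-4 + y{\left(z{\left(4 \right)} \right)}\right) Y{\left(5,15 \right)} n = 4 \left(-4 - \frac{i \sqrt{2}}{2}\right) \left(15 + 5\right) 4 = \left(-16 - 2 i \sqrt{2}\right) 20 \cdot 4 = \left(-16 - 2 i \sqrt{2}\right) 80 = -1280 - 160 i \sqrt{2}$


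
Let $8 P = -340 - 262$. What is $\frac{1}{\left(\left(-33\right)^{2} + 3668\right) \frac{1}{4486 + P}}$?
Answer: $\frac{17643}{19028} \approx 0.92721$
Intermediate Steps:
$P = - \frac{301}{4}$ ($P = \frac{-340 - 262}{8} = \frac{1}{8} \left(-602\right) = - \frac{301}{4} \approx -75.25$)
$\frac{1}{\left(\left(-33\right)^{2} + 3668\right) \frac{1}{4486 + P}} = \frac{1}{\left(\left(-33\right)^{2} + 3668\right) \frac{1}{4486 - \frac{301}{4}}} = \frac{1}{\left(1089 + 3668\right) \frac{1}{\frac{17643}{4}}} = \frac{1}{4757 \cdot \frac{4}{17643}} = \frac{1}{\frac{19028}{17643}} = \frac{17643}{19028}$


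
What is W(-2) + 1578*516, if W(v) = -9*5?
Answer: 814203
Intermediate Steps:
W(v) = -45
W(-2) + 1578*516 = -45 + 1578*516 = -45 + 814248 = 814203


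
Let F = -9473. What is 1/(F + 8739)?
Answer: -1/734 ≈ -0.0013624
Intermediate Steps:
1/(F + 8739) = 1/(-9473 + 8739) = 1/(-734) = -1/734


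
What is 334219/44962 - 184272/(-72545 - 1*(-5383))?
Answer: 15366027071/1509868922 ≈ 10.177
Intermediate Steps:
334219/44962 - 184272/(-72545 - 1*(-5383)) = 334219*(1/44962) - 184272/(-72545 + 5383) = 334219/44962 - 184272/(-67162) = 334219/44962 - 184272*(-1/67162) = 334219/44962 + 92136/33581 = 15366027071/1509868922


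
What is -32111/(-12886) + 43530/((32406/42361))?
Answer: 360037784931/6327026 ≈ 56905.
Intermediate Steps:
-32111/(-12886) + 43530/((32406/42361)) = -32111*(-1/12886) + 43530/((32406*(1/42361))) = 32111/12886 + 43530/(2946/3851) = 32111/12886 + 43530*(3851/2946) = 32111/12886 + 27939005/491 = 360037784931/6327026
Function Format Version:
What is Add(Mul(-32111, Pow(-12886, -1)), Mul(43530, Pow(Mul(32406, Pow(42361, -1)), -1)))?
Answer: Rational(360037784931, 6327026) ≈ 56905.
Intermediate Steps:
Add(Mul(-32111, Pow(-12886, -1)), Mul(43530, Pow(Mul(32406, Pow(42361, -1)), -1))) = Add(Mul(-32111, Rational(-1, 12886)), Mul(43530, Pow(Mul(32406, Rational(1, 42361)), -1))) = Add(Rational(32111, 12886), Mul(43530, Pow(Rational(2946, 3851), -1))) = Add(Rational(32111, 12886), Mul(43530, Rational(3851, 2946))) = Add(Rational(32111, 12886), Rational(27939005, 491)) = Rational(360037784931, 6327026)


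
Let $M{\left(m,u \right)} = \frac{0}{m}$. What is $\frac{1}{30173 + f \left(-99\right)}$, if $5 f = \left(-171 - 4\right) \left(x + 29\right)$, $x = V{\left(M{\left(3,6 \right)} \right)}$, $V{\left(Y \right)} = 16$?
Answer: $\frac{1}{186098} \approx 5.3735 \cdot 10^{-6}$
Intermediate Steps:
$M{\left(m,u \right)} = 0$
$x = 16$
$f = -1575$ ($f = \frac{\left(-171 - 4\right) \left(16 + 29\right)}{5} = \frac{\left(-175\right) 45}{5} = \frac{1}{5} \left(-7875\right) = -1575$)
$\frac{1}{30173 + f \left(-99\right)} = \frac{1}{30173 - -155925} = \frac{1}{30173 + 155925} = \frac{1}{186098}$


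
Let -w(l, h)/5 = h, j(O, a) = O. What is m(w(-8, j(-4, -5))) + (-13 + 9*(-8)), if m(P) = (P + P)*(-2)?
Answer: -165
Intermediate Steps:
w(l, h) = -5*h
m(P) = -4*P (m(P) = (2*P)*(-2) = -4*P)
m(w(-8, j(-4, -5))) + (-13 + 9*(-8)) = -(-20)*(-4) + (-13 + 9*(-8)) = -4*20 + (-13 - 72) = -80 - 85 = -165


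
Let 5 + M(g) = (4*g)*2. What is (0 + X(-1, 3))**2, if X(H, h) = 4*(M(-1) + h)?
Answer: 1600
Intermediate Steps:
M(g) = -5 + 8*g (M(g) = -5 + (4*g)*2 = -5 + 8*g)
X(H, h) = -52 + 4*h (X(H, h) = 4*((-5 + 8*(-1)) + h) = 4*((-5 - 8) + h) = 4*(-13 + h) = -52 + 4*h)
(0 + X(-1, 3))**2 = (0 + (-52 + 4*3))**2 = (0 + (-52 + 12))**2 = (0 - 40)**2 = (-40)**2 = 1600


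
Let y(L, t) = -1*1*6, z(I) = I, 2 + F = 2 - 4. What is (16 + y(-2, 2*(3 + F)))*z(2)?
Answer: 20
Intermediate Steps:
F = -4 (F = -2 + (2 - 4) = -2 - 2 = -4)
y(L, t) = -6 (y(L, t) = -1*6 = -6)
(16 + y(-2, 2*(3 + F)))*z(2) = (16 - 6)*2 = 10*2 = 20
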